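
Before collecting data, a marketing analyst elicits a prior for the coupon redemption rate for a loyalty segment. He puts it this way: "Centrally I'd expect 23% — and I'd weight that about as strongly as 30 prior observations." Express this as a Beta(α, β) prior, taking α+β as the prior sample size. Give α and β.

α = 6.9, β = 23.1

Under the effective-sample-size interpretation, Beta(α, β) has prior mean α/(α+β) and prior sample size α+β.
So α+β = 30 and α/(α+β) = 0.23, giving α = 0.23·30 = 6.9 and β = 30 − 6.9 = 23.1.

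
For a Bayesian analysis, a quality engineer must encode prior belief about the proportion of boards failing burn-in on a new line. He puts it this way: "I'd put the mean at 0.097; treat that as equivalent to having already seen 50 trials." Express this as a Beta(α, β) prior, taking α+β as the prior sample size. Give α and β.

Under the effective-sample-size interpretation, Beta(α, β) has prior mean α/(α+β) and prior sample size α+β.
So α+β = 50 and α/(α+β) = 0.097, giving α = 0.097·50 = 4.85 and β = 50 − 4.85 = 45.15.

α = 4.85, β = 45.15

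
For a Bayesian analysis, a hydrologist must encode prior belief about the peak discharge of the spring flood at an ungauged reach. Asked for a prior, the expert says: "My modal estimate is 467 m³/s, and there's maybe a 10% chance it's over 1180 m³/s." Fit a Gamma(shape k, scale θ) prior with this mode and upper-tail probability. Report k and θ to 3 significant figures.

Gamma(k,θ) with k>1 has mode (k−1)θ, so θ = 467/(k−1).
Need P(X < 1180) = 0.9 with θ tied to k this way. Start at k = 2, θ = 467: P(X<1180) ≈ 0.718.
Too low — raise k to concentrate. Iterating converges to k ≈ 3.23.
Then θ = 467/(3.23−1) ≈ 209.

k ≈ 3.23, θ ≈ 209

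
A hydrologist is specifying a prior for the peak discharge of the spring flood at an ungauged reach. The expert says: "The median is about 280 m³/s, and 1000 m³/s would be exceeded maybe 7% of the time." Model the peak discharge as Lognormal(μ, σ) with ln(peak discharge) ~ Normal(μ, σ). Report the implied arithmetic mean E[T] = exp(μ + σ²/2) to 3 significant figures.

If T ~ Lognormal(μ,σ) then ln T ~ Normal(μ,σ), so the p-quantile of ln T is μ + z_p·σ.
ln(280) = 5.635 and ln(1000) = 6.908; z_{0.5} = 0, z_{0.93} = 1.476.
σ = (6.908 − 5.635)/(1.476 − (0)) = 0.863.
μ = 5.635 − (0)·0.863 = 5.635.
E[T] = exp(μ + σ²/2) = exp(5.635 + 0.3720) = 406 m³/s.

E[T] ≈ 406 m³/s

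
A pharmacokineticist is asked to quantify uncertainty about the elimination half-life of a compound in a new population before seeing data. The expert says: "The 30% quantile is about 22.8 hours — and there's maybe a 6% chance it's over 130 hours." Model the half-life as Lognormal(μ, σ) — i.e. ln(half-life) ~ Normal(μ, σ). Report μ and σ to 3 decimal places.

If T ~ Lognormal(μ,σ) then ln T ~ Normal(μ,σ), so the p-quantile of ln T is μ + z_p·σ.
ln(22.8) = 3.127 and ln(130) = 4.868; z_{0.3} = -0.5244, z_{0.94} = 1.555.
σ = (4.868 − 3.127)/(1.555 − (-0.5244)) = 0.837.
μ = 3.127 − (-0.5244)·0.837 = 3.566.

μ ≈ 3.566, σ ≈ 0.837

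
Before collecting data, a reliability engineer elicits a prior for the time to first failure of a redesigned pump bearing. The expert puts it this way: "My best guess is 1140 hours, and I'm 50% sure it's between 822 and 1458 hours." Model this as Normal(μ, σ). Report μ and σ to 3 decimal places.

A symmetric 50% interval runs μ ± z·σ with z = 0.6745.
Half-width = 318, so σ = 318/0.6745 = 471.468.
μ is the stated best guess, 1140.000.

μ = 1140.000, σ = 471.468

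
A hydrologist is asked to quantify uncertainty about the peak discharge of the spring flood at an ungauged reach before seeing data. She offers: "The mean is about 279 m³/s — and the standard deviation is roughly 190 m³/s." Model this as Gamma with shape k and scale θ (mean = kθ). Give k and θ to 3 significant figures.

k ≈ 2.16, θ ≈ 129

For Gamma(k, scale θ): mean = kθ, variance = kθ², so CV = 1/√k.
CV = SD/mean = 190/279 = 0.681, hence k = 1/CV² = 2.16.
Then θ = mean/k = 279/2.16 = 129.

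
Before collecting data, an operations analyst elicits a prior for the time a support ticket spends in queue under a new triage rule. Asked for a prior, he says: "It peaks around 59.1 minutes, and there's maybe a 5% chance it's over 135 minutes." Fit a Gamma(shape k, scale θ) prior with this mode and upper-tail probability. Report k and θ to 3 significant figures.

Gamma(k,θ) with k>1 has mode (k−1)θ, so θ = 59.1/(k−1).
Need P(X < 135) = 0.95 with θ tied to k this way. Start at k = 2, θ = 59.1: P(X<135) ≈ 0.666.
Too low — raise k to concentrate. Iterating converges to k ≈ 5.02.
Then θ = 59.1/(5.02−1) ≈ 14.7.

k ≈ 5.02, θ ≈ 14.7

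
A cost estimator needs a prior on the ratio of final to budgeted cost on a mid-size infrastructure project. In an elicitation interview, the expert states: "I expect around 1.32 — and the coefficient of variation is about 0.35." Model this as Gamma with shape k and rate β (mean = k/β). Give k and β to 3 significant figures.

k ≈ 8.16, β ≈ 6.18

For Gamma(k, rate β): mean = k/β, variance = k/β², so CV = 1/√k.
CV = 0.35, hence k = 1/CV² = 8.16.
Then β = k/mean = 8.16/1.32 = 6.18.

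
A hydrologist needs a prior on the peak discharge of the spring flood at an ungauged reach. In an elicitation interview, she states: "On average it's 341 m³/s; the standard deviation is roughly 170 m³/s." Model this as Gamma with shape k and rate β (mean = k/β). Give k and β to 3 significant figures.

For Gamma(k, rate β): mean = k/β, variance = k/β², so CV = 1/√k.
CV = SD/mean = 170/341 = 0.4985, hence k = 1/CV² = 4.02.
Then β = k/mean = 4.02/341 = 0.0118.

k ≈ 4.02, β ≈ 0.0118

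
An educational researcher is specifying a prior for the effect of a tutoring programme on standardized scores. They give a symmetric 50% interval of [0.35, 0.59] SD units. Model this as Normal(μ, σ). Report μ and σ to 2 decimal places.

μ = 0.47, σ = 0.18

A symmetric 50% interval runs μ ± z·σ with z = 0.6745.
Half-width = 0.12, so σ = 0.12/0.6745 = 0.18.
μ is the interval midpoint, 0.47.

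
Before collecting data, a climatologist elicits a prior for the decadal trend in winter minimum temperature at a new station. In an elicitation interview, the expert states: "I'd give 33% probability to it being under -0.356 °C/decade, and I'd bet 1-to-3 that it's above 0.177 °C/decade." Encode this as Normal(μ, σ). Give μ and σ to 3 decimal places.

μ = -0.146, σ = 0.478

The p-quantile of Normal(μ,σ) is μ + z_p·σ, with z_{0.33} = -0.4399 and z_{0.75} = 0.6745.
Eliminate σ: μ = (z₂·x₁ − z₁·x₂)/(z₂ − z₁) = (0.6745·-0.356 − (-0.4399)·0.177)/1.114 = -0.146.
Then σ = (x₂ − x₁)/(z₂ − z₁) = (0.177 − -0.356)/1.114 = 0.478.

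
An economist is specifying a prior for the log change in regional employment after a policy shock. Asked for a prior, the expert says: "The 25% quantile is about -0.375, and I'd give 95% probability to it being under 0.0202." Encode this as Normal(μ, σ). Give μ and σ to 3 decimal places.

The p-quantile of Normal(μ,σ) is μ + z_p·σ, with z_{0.25} = -0.6745 and z_{0.95} = 1.645.
Eliminate σ: μ = (z₂·x₁ − z₁·x₂)/(z₂ − z₁) = (1.645·-0.375 − (-0.6745)·0.0202)/2.319 = -0.260.
Then σ = (x₂ − x₁)/(z₂ − z₁) = (0.0202 − -0.375)/2.319 = 0.170.

μ = -0.260, σ = 0.170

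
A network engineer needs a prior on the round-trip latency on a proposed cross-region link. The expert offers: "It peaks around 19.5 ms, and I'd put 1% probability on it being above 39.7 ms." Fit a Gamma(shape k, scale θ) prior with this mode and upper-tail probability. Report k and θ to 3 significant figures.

k ≈ 10.7, θ ≈ 2.01

Gamma(k,θ) with k>1 has mode (k−1)θ, so θ = 19.5/(k−1).
Need P(X < 39.7) = 0.99 with θ tied to k this way. Start at k = 2, θ = 19.5: P(X<39.7) ≈ 0.604.
Too low — raise k to concentrate. Iterating converges to k ≈ 10.7.
Then θ = 19.5/(10.7−1) ≈ 2.01.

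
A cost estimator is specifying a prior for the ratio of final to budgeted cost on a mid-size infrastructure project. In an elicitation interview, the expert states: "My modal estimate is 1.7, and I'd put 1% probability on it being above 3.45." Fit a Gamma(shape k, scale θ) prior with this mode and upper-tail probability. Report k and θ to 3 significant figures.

k ≈ 10.8, θ ≈ 0.174

Gamma(k,θ) with k>1 has mode (k−1)θ, so θ = 1.7/(k−1).
Need P(X < 3.45) = 0.99 with θ tied to k this way. Start at k = 2, θ = 1.7: P(X<3.45) ≈ 0.602.
Too low — raise k to concentrate. Iterating converges to k ≈ 10.8.
Then θ = 1.7/(10.8−1) ≈ 0.174.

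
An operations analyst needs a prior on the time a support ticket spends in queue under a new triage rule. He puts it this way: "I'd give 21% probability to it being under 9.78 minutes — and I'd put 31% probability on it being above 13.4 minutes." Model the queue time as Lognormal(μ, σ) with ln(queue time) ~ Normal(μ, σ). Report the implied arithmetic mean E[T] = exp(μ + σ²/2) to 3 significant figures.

If T ~ Lognormal(μ,σ) then ln T ~ Normal(μ,σ), so the p-quantile of ln T is μ + z_p·σ.
ln(9.78) = 2.28 and ln(13.4) = 2.595; z_{0.21} = -0.8064, z_{0.69} = 0.4959.
σ = (2.595 − 2.28)/(0.4959 − (-0.8064)) = 0.242.
μ = 2.28 − (-0.8064)·0.242 = 2.475.
E[T] = exp(μ + σ²/2) = exp(2.475 + 0.0292) = 12.2 minutes.

E[T] ≈ 12.2 minutes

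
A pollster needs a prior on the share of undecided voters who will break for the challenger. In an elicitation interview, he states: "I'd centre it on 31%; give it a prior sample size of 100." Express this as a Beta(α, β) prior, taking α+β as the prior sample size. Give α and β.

Under the effective-sample-size interpretation, Beta(α, β) has prior mean α/(α+β) and prior sample size α+β.
So α+β = 100 and α/(α+β) = 0.31, giving α = 0.31·100 = 31 and β = 100 − 31 = 69.

α = 31, β = 69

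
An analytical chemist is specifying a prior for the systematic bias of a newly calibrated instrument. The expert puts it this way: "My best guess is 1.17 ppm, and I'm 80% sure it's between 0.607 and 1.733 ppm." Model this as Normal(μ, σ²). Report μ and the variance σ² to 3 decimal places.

μ = 1.170, σ² = 0.193

A symmetric 80% interval runs μ ± z·σ with z = 1.282.
Half-width = 0.563, so σ = 0.563/1.282 = 0.4393 and σ² = 0.193.
μ is the stated best guess, 1.170.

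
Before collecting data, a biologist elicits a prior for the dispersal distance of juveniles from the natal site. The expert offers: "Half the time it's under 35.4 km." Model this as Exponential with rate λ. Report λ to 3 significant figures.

Exponential median = ln 2 / λ, so λ = ln 2 / 35.4 = 0.0196.

λ ≈ 0.0196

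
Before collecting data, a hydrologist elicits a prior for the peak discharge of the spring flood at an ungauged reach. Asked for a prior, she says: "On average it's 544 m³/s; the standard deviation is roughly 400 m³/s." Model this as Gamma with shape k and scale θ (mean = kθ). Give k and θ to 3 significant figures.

For Gamma(k, scale θ): mean = kθ, variance = kθ², so CV = 1/√k.
CV = SD/mean = 400/544 = 0.7353, hence k = 1/CV² = 1.85.
Then θ = mean/k = 544/1.85 = 294.

k ≈ 1.85, θ ≈ 294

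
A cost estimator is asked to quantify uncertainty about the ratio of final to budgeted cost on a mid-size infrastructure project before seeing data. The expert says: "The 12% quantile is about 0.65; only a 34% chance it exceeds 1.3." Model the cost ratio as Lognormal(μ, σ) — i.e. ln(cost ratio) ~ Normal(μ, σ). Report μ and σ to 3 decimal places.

If T ~ Lognormal(μ,σ) then ln T ~ Normal(μ,σ), so the p-quantile of ln T is μ + z_p·σ.
ln(0.65) = -0.4308 and ln(1.3) = 0.2624; z_{0.12} = -1.175, z_{0.66} = 0.4125.
σ = (0.2624 − -0.4308)/(0.4125 − (-1.175)) = 0.437.
μ = -0.4308 − (-1.175)·0.437 = 0.082.

μ ≈ 0.082, σ ≈ 0.437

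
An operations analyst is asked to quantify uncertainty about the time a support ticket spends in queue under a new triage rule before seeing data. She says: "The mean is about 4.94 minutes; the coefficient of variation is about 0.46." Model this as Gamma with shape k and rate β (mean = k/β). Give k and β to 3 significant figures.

For Gamma(k, rate β): mean = k/β, variance = k/β², so CV = 1/√k.
CV = 0.46, hence k = 1/CV² = 4.73.
Then β = k/mean = 4.73/4.94 = 0.957.

k ≈ 4.73, β ≈ 0.957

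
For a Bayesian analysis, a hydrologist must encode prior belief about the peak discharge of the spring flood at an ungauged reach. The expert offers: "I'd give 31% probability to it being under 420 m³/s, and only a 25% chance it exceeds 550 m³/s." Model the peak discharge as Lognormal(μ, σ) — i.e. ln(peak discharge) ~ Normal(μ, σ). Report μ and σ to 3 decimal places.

If T ~ Lognormal(μ,σ) then ln T ~ Normal(μ,σ), so the p-quantile of ln T is μ + z_p·σ.
ln(420) = 6.04 and ln(550) = 6.31; z_{0.31} = -0.4959, z_{0.75} = 0.6745.
σ = (6.31 − 6.04)/(0.6745 − (-0.4959)) = 0.230.
μ = 6.04 − (-0.4959)·0.230 = 6.155.

μ ≈ 6.155, σ ≈ 0.230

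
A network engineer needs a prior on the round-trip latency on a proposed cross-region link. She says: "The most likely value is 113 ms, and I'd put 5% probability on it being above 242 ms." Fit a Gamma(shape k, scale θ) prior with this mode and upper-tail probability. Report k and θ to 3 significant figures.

k ≈ 5.75, θ ≈ 23.8

Gamma(k,θ) with k>1 has mode (k−1)θ, so θ = 113/(k−1).
Need P(X < 242) = 0.95 with θ tied to k this way. Start at k = 2, θ = 113: P(X<242) ≈ 0.631.
Too low — raise k to concentrate. Iterating converges to k ≈ 5.75.
Then θ = 113/(5.75−1) ≈ 23.8.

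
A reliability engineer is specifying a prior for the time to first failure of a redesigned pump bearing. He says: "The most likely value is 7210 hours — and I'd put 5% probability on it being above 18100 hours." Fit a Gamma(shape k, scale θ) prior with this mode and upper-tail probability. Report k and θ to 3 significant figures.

Gamma(k,θ) with k>1 has mode (k−1)θ, so θ = 7210/(k−1).
Need P(X < 18100) = 0.95 with θ tied to k this way. Start at k = 2, θ = 7210: P(X<18100) ≈ 0.715.
Too low — raise k to concentrate. Iterating converges to k ≈ 4.2.
Then θ = 7210/(4.2−1) ≈ 2250.

k ≈ 4.2, θ ≈ 2250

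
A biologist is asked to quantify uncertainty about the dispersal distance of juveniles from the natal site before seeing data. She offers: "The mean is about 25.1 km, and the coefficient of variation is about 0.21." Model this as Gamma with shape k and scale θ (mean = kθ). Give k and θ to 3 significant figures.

For Gamma(k, scale θ): mean = kθ, variance = kθ², so CV = 1/√k.
CV = 0.21, hence k = 1/CV² = 22.7.
Then θ = mean/k = 25.1/22.7 = 1.11.

k ≈ 22.7, θ ≈ 1.11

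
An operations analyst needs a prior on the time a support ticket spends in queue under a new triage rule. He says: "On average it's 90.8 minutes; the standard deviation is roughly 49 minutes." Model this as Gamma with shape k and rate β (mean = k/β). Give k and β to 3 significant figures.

k ≈ 3.43, β ≈ 0.0378

For Gamma(k, rate β): mean = k/β, variance = k/β², so CV = 1/√k.
CV = SD/mean = 49/90.8 = 0.5396, hence k = 1/CV² = 3.43.
Then β = k/mean = 3.43/90.8 = 0.0378.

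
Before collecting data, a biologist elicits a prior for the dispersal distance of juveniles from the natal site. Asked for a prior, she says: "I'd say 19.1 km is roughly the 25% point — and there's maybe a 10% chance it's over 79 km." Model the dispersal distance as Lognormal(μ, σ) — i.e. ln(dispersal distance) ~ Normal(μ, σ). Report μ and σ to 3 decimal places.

μ ≈ 3.439, σ ≈ 0.726

If T ~ Lognormal(μ,σ) then ln T ~ Normal(μ,σ), so the p-quantile of ln T is μ + z_p·σ.
ln(19.1) = 2.95 and ln(79) = 4.369; z_{0.25} = -0.6745, z_{0.9} = 1.282.
σ = (4.369 − 2.95)/(1.282 − (-0.6745)) = 0.726.
μ = 2.95 − (-0.6745)·0.726 = 3.439.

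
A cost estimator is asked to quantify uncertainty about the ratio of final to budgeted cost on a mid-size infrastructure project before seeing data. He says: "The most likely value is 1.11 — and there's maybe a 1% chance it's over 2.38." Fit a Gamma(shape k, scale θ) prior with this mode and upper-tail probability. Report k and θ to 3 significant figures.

Gamma(k,θ) with k>1 has mode (k−1)θ, so θ = 1.11/(k−1).
Need P(X < 2.38) = 0.99 with θ tied to k this way. Start at k = 2, θ = 1.11: P(X<2.38) ≈ 0.632.
Too low — raise k to concentrate. Iterating converges to k ≈ 9.33.
Then θ = 1.11/(9.33−1) ≈ 0.133.

k ≈ 9.33, θ ≈ 0.133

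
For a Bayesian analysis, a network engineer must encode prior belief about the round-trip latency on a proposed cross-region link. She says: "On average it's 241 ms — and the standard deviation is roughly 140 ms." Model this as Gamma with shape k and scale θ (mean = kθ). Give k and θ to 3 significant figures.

k ≈ 2.96, θ ≈ 81.3

For Gamma(k, scale θ): mean = kθ, variance = kθ², so CV = 1/√k.
CV = SD/mean = 140/241 = 0.5809, hence k = 1/CV² = 2.96.
Then θ = mean/k = 241/2.96 = 81.3.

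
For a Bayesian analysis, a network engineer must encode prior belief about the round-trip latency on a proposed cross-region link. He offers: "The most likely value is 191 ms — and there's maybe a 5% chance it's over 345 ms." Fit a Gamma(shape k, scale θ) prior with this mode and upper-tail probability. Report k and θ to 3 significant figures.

k ≈ 8.97, θ ≈ 24

Gamma(k,θ) with k>1 has mode (k−1)θ, so θ = 191/(k−1).
Need P(X < 345) = 0.95 with θ tied to k this way. Start at k = 2, θ = 191: P(X<345) ≈ 0.539.
Too low — raise k to concentrate. Iterating converges to k ≈ 8.97.
Then θ = 191/(8.97−1) ≈ 24.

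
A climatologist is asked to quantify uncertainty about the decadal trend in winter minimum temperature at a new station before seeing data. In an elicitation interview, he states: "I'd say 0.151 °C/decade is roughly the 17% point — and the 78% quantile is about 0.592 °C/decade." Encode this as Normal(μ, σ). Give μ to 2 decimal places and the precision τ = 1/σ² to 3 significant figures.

μ = 0.39, τ = 15.3

The p-quantile of Normal(μ,σ) is μ + z_p·σ, with z_{0.17} = -0.9542 and z_{0.78} = 0.7722.
Eliminate σ: μ = (z₂·x₁ − z₁·x₂)/(z₂ − z₁) = (0.7722·0.151 − (-0.9542)·0.592)/1.726 = 0.39.
Then σ = (x₂ − x₁)/(z₂ − z₁) = (0.592 − 0.151)/1.726 = 0.26.
Precision τ = 1/σ² = 1/0.2555² = 15.3.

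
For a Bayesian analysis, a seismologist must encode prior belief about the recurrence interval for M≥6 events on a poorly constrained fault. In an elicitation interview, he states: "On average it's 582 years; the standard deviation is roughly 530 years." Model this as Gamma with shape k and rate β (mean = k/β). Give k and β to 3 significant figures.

k ≈ 1.21, β ≈ 0.00207

For Gamma(k, rate β): mean = k/β, variance = k/β², so CV = 1/√k.
CV = SD/mean = 530/582 = 0.9107, hence k = 1/CV² = 1.21.
Then β = k/mean = 1.21/582 = 0.00207.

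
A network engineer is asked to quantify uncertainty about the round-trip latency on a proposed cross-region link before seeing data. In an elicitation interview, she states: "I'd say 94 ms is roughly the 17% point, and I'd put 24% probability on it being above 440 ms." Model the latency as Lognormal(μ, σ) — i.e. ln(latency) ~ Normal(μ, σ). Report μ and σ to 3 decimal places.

If T ~ Lognormal(μ,σ) then ln T ~ Normal(μ,σ), so the p-quantile of ln T is μ + z_p·σ.
ln(94) = 4.543 and ln(440) = 6.087; z_{0.17} = -0.9542, z_{0.76} = 0.7063.
σ = (6.087 − 4.543)/(0.7063 − (-0.9542)) = 0.930.
μ = 4.543 − (-0.9542)·0.930 = 5.430.

μ ≈ 5.430, σ ≈ 0.930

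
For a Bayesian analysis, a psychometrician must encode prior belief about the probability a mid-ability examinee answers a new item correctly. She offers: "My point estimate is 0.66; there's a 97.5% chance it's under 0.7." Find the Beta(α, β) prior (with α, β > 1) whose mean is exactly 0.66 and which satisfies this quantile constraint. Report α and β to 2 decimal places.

α ≈ 344.49, β ≈ 177.46

With mean 0.66 fixed, write α = 0.66s, β = 0.34s where s = α+β.
Need P(θ < 0.7) = 0.975 under Beta(0.66s, 0.34s). Normal approximation: (q−m)/√(m(1−m)/s) ≈ z_{0.975} = 1.96, so s ≈ 0.66·0.34·(1.96)²/(0.7−0.66)² = 538.8.
At s = 538.8: P(θ<0.7) ≈ 0.977. Adjusting to match 0.975 gives s ≈ 521.95.
So α = 0.66·521.95 ≈ 344.49, β = 0.34·521.95 ≈ 177.46.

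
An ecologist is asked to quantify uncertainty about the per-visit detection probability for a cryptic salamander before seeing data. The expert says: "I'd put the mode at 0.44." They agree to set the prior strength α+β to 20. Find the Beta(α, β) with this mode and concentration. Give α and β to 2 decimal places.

α = 8.92, β = 11.08

For α,β > 1 the Beta mode is (α−1)/(α+β−2). With α+β = 20, the mode is (α−1)/18.
Set (α−1)/18 = 0.44 → α = 1 + 0.44·18 = 8.92.
β = 20 − α = 11.08.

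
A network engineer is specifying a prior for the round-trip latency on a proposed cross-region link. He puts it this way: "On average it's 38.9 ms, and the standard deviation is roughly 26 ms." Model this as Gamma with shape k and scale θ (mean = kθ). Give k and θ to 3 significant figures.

k ≈ 2.24, θ ≈ 17.4

For Gamma(k, scale θ): mean = kθ, variance = kθ², so CV = 1/√k.
CV = SD/mean = 26/38.9 = 0.6684, hence k = 1/CV² = 2.24.
Then θ = mean/k = 38.9/2.24 = 17.4.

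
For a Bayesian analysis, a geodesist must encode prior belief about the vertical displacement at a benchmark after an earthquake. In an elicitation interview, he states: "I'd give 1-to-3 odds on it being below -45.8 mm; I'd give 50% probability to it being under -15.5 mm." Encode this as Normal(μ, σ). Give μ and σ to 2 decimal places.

μ = -15.50, σ = 44.92

The p-quantile of Normal(μ,σ) is μ + z_p·σ, with z_{0.25} = -0.6745 and z_{0.5} = 0.
Eliminate σ: μ = (z₂·x₁ − z₁·x₂)/(z₂ − z₁) = (0·-45.8 − (-0.6745)·-15.5)/0.6745 = -15.50.
Then σ = (x₂ − x₁)/(z₂ − z₁) = (-15.5 − -45.8)/0.6745 = 44.92.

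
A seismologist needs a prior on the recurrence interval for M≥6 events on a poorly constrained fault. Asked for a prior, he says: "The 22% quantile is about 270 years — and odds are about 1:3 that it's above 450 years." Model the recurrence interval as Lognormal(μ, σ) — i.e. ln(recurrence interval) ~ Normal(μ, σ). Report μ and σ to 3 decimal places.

If T ~ Lognormal(μ,σ) then ln T ~ Normal(μ,σ), so the p-quantile of ln T is μ + z_p·σ.
ln(270) = 5.598 and ln(450) = 6.109; z_{0.22} = -0.7722, z_{0.75} = 0.6745.
σ = (6.109 − 5.598)/(0.6745 − (-0.7722)) = 0.353.
μ = 5.598 − (-0.7722)·0.353 = 5.871.

μ ≈ 5.871, σ ≈ 0.353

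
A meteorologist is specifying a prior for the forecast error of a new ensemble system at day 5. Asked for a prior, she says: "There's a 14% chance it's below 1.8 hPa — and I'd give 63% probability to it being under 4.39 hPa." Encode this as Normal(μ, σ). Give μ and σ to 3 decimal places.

For Normal(μ,σ), the p-quantile is μ + z_p·σ. Here z_{0.14} = -1.08, z_{0.63} = 0.3319.
So 1.8 = μ − 1.08σ and 4.39 = μ + 0.3319σ.
Subtracting: σ = (4.39 − 1.8)/(0.3319 − (-1.08)) = 1.834.
Then μ = 1.8 − (-1.08)·1.834 = 3.781.

μ = 3.781, σ = 1.834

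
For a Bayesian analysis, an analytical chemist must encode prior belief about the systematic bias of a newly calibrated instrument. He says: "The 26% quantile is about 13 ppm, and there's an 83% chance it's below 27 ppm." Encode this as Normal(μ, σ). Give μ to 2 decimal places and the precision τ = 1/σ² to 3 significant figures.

μ = 18.64, τ = 0.013

The p-quantile of Normal(μ,σ) is μ + z_p·σ, with z_{0.26} = -0.6433 and z_{0.83} = 0.9542.
Eliminate σ: μ = (z₂·x₁ − z₁·x₂)/(z₂ − z₁) = (0.9542·13 − (-0.6433)·27)/1.598 = 18.64.
Then σ = (x₂ − x₁)/(z₂ − z₁) = (27 − 13)/1.598 = 8.76.
Precision τ = 1/σ² = 1/8.764² = 0.013.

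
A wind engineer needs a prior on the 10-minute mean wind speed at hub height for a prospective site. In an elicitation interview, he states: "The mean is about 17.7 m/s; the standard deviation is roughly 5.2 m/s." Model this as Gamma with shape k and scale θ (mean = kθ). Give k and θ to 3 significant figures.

For Gamma(k, scale θ): mean = kθ, variance = kθ², so CV = 1/√k.
CV = SD/mean = 5.2/17.7 = 0.2938, hence k = 1/CV² = 11.6.
Then θ = mean/k = 17.7/11.6 = 1.53.

k ≈ 11.6, θ ≈ 1.53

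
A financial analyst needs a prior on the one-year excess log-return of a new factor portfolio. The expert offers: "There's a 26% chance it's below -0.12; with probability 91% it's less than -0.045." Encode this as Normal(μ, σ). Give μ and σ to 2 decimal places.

μ = -0.10, σ = 0.04

The p-quantile of Normal(μ,σ) is μ + z_p·σ, with z_{0.26} = -0.6433 and z_{0.91} = 1.341.
Eliminate σ: μ = (z₂·x₁ − z₁·x₂)/(z₂ − z₁) = (1.341·-0.12 − (-0.6433)·-0.045)/1.984 = -0.10.
Then σ = (x₂ − x₁)/(z₂ − z₁) = (-0.045 − -0.12)/1.984 = 0.04.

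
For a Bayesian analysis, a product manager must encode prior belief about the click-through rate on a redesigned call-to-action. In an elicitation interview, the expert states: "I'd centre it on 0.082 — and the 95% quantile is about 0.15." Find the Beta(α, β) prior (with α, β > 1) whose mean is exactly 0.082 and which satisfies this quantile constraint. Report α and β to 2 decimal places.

With mean 0.082 fixed, write α = 0.082s, β = 0.918s where s = α+β.
Need P(θ < 0.15) = 0.95 under Beta(0.082s, 0.918s). Normal approximation: (q−m)/√(m(1−m)/s) ≈ z_{0.95} = 1.64, so s ≈ 0.082·0.918·(1.64)²/(0.15−0.082)² = 44.0.
At s = 44.0: P(θ<0.15) ≈ 0.934. Adjusting to match 0.95 gives s ≈ 54.73.
So α = 0.082·54.73 ≈ 4.49, β = 0.918·54.73 ≈ 50.24.

α ≈ 4.49, β ≈ 50.24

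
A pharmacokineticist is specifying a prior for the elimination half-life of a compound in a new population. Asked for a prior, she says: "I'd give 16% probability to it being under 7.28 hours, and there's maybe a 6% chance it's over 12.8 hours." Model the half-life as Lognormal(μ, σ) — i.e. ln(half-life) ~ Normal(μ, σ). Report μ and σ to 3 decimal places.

If T ~ Lognormal(μ,σ) then ln T ~ Normal(μ,σ), so the p-quantile of ln T is μ + z_p·σ.
ln(7.28) = 1.985 and ln(12.8) = 2.549; z_{0.16} = -0.9945, z_{0.94} = 1.555.
σ = (2.549 − 1.985)/(1.555 − (-0.9945)) = 0.221.
μ = 1.985 − (-0.9945)·0.221 = 2.205.

μ ≈ 2.205, σ ≈ 0.221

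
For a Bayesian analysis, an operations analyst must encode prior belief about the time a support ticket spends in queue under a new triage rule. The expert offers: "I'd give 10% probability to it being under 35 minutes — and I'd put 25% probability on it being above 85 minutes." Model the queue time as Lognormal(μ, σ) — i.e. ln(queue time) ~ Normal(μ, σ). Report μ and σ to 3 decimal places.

μ ≈ 4.137, σ ≈ 0.454

If T ~ Lognormal(μ,σ) then ln T ~ Normal(μ,σ), so the p-quantile of ln T is μ + z_p·σ.
ln(35) = 3.555 and ln(85) = 4.443; z_{0.1} = -1.282, z_{0.75} = 0.6745.
σ = (4.443 − 3.555)/(0.6745 − (-1.282)) = 0.454.
μ = 3.555 − (-1.282)·0.454 = 4.137.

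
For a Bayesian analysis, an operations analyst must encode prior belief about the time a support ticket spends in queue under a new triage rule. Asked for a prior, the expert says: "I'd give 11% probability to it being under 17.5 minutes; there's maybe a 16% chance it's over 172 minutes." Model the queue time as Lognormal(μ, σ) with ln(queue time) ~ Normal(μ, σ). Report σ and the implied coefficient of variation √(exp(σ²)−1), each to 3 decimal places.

If T ~ Lognormal(μ,σ) then ln T ~ Normal(μ,σ), so the p-quantile of ln T is μ + z_p·σ.
ln(17.5) = 2.862 and ln(172) = 5.147; z_{0.11} = -1.227, z_{0.84} = 0.9945.
σ = (5.147 − 2.862)/(0.9945 − (-1.227)) = 1.029.
μ = 2.862 − (-1.227)·1.029 = 4.124.
CV = √(exp(σ²)−1) = √(exp(1.0587)−1) = 1.372.

σ ≈ 1.029, CV ≈ 1.372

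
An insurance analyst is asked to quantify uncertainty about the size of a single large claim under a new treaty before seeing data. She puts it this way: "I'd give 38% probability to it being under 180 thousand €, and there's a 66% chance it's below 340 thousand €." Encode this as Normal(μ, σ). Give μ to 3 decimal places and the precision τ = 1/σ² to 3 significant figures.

μ = 248.079, τ = 2.01e-05

For Normal(μ,σ), the p-quantile is μ + z_p·σ. Here z_{0.38} = -0.3055, z_{0.66} = 0.4125.
So 180 = μ − 0.3055σ and 340 = μ + 0.4125σ.
Subtracting: σ = (340 − 180)/(0.4125 − (-0.3055)) = 222.859.
Then μ = 180 − (-0.3055)·222.859 = 248.079.
Precision τ = 1/σ² = 1/222.9² = 2.01e-05.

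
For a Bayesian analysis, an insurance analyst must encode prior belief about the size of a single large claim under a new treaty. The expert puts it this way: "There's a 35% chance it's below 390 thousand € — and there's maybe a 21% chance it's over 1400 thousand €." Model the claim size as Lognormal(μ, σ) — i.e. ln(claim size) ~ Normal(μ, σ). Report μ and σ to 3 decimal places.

μ ≈ 6.379, σ ≈ 1.072

If T ~ Lognormal(μ,σ) then ln T ~ Normal(μ,σ), so the p-quantile of ln T is μ + z_p·σ.
ln(390) = 5.966 and ln(1400) = 7.244; z_{0.35} = -0.3853, z_{0.79} = 0.8064.
σ = (7.244 − 5.966)/(0.8064 − (-0.3853)) = 1.072.
μ = 5.966 − (-0.3853)·1.072 = 6.379.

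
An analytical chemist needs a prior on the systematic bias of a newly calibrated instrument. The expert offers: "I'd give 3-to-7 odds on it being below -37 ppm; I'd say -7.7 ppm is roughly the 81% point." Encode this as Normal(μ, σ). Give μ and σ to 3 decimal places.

μ = -26.043, σ = 20.894

The p-quantile of Normal(μ,σ) is μ + z_p·σ, with z_{0.3} = -0.5244 and z_{0.81} = 0.8779.
Eliminate σ: μ = (z₂·x₁ − z₁·x₂)/(z₂ − z₁) = (0.8779·-37 − (-0.5244)·-7.7)/1.402 = -26.043.
Then σ = (x₂ − x₁)/(z₂ − z₁) = (-7.7 − -37)/1.402 = 20.894.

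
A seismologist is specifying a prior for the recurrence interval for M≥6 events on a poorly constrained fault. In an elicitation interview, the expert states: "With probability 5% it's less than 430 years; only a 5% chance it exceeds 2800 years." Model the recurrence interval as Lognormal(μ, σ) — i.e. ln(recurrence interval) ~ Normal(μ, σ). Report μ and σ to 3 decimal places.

μ ≈ 7.001, σ ≈ 0.570

If T ~ Lognormal(μ,σ) then ln T ~ Normal(μ,σ), so the p-quantile of ln T is μ + z_p·σ.
ln(430) = 6.064 and ln(2800) = 7.937; z_{0.05} = -1.645, z_{0.95} = 1.645.
σ = (7.937 − 6.064)/(1.645 − (-1.645)) = 0.570.
μ = 6.064 − (-1.645)·0.570 = 7.001.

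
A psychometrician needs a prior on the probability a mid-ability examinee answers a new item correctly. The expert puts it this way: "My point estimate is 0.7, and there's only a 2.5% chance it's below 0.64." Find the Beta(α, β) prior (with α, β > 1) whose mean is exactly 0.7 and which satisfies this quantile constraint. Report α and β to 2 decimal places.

α ≈ 164.55, β ≈ 70.52

With mean 0.7 fixed, write α = 0.7s, β = 0.3s where s = α+β.
Need P(θ < 0.64) = 0.025 under Beta(0.7s, 0.3s). Normal approximation: (q−m)/√(m(1−m)/s) ≈ z_{0.025} = -1.96, so s ≈ 0.7·0.3·(-1.96)²/(0.64−0.7)² = 224.1.
At s = 224.1: P(θ<0.64) ≈ 0.028. Adjusting to match 0.025 gives s ≈ 235.07.
So α = 0.7·235.07 ≈ 164.55, β = 0.3·235.07 ≈ 70.52.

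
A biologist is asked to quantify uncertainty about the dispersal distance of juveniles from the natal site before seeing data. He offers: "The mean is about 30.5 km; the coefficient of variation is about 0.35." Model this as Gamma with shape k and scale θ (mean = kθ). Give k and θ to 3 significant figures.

k ≈ 8.16, θ ≈ 3.74

For Gamma(k, scale θ): mean = kθ, variance = kθ², so CV = 1/√k.
CV = 0.35, hence k = 1/CV² = 8.16.
Then θ = mean/k = 30.5/8.16 = 3.74.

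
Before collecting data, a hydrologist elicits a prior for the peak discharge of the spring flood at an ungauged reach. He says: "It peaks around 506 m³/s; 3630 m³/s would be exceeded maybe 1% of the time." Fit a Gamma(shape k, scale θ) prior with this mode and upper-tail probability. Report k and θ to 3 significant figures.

Gamma(k,θ) with k>1 has mode (k−1)θ, so θ = 506/(k−1).
Need P(X < 3630) = 0.99 with θ tied to k this way. Start at k = 2, θ = 506: P(X<3630) ≈ 0.994.
Too high — lower k to spread out. Iterating converges to k ≈ 1.9.
Then θ = 506/(1.9−1) ≈ 563.

k ≈ 1.9, θ ≈ 563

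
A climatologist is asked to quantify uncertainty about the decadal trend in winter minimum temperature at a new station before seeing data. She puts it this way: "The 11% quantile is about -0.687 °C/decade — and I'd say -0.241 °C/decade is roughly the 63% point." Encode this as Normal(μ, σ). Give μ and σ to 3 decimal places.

The p-quantile of Normal(μ,σ) is μ + z_p·σ, with z_{0.11} = -1.227 and z_{0.63} = 0.3319.
Eliminate σ: μ = (z₂·x₁ − z₁·x₂)/(z₂ − z₁) = (0.3319·-0.687 − (-1.227)·-0.241)/1.558 = -0.336.
Then σ = (x₂ − x₁)/(z₂ − z₁) = (-0.241 − -0.687)/1.558 = 0.286.

μ = -0.336, σ = 0.286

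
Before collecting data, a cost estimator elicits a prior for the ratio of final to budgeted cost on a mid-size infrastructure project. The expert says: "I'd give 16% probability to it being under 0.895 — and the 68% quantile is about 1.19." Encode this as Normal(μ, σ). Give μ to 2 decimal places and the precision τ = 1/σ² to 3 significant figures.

The p-quantile of Normal(μ,σ) is μ + z_p·σ, with z_{0.16} = -0.9945 and z_{0.68} = 0.4677.
Eliminate σ: μ = (z₂·x₁ − z₁·x₂)/(z₂ − z₁) = (0.4677·0.895 − (-0.9945)·1.19)/1.462 = 1.10.
Then σ = (x₂ − x₁)/(z₂ − z₁) = (1.19 − 0.895)/1.462 = 0.20.
Precision τ = 1/σ² = 1/0.2018² = 24.6.

μ = 1.10, τ = 24.6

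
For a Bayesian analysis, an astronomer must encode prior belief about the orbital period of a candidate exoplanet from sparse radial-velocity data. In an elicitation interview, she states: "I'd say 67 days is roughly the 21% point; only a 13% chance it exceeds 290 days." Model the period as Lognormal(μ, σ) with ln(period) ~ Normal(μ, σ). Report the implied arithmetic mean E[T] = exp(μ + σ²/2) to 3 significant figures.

E[T] ≈ 165 days

If T ~ Lognormal(μ,σ) then ln T ~ Normal(μ,σ), so the p-quantile of ln T is μ + z_p·σ.
ln(67) = 4.205 and ln(290) = 5.67; z_{0.21} = -0.8064, z_{0.87} = 1.126.
σ = (5.67 − 4.205)/(1.126 − (-0.8064)) = 0.758.
μ = 4.205 − (-0.8064)·0.758 = 4.816.
E[T] = exp(μ + σ²/2) = exp(4.816 + 0.2873) = 165 days.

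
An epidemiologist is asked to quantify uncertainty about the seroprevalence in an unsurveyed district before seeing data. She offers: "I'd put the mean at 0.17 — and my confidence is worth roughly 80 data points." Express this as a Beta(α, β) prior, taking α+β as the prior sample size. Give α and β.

α = 13.6, β = 66.4

Under the effective-sample-size interpretation, Beta(α, β) has prior mean α/(α+β) and prior sample size α+β.
So α+β = 80 and α/(α+β) = 0.17, giving α = 0.17·80 = 13.6 and β = 80 − 13.6 = 66.4.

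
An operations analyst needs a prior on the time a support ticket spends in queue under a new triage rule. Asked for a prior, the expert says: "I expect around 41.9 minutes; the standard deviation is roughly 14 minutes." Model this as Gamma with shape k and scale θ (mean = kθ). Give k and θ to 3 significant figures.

k ≈ 8.96, θ ≈ 4.68

For Gamma(k, scale θ): mean = kθ, variance = kθ², so CV = 1/√k.
CV = SD/mean = 14/41.9 = 0.3341, hence k = 1/CV² = 8.96.
Then θ = mean/k = 41.9/8.96 = 4.68.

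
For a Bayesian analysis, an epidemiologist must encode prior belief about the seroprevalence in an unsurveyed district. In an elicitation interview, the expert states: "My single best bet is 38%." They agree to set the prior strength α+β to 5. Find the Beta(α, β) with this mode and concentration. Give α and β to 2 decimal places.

α = 2.14, β = 2.86

For α,β > 1 the Beta mode is (α−1)/(α+β−2). With α+β = 5, the mode is (α−1)/3.
Set (α−1)/3 = 0.38 → α = 1 + 0.38·3 = 2.14.
β = 5 − α = 2.86.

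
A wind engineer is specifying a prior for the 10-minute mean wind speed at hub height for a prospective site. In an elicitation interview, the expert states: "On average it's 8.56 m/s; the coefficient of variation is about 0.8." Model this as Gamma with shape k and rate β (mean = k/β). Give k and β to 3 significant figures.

For Gamma(k, rate β): mean = k/β, variance = k/β², so CV = 1/√k.
CV = 0.8, hence k = 1/CV² = 1.56.
Then β = k/mean = 1.56/8.56 = 0.183.

k ≈ 1.56, β ≈ 0.183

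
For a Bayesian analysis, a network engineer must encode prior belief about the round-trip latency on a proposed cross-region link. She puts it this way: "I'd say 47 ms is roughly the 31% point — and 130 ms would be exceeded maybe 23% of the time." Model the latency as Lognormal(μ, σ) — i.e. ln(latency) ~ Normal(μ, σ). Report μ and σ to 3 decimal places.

μ ≈ 4.259, σ ≈ 0.824

If T ~ Lognormal(μ,σ) then ln T ~ Normal(μ,σ), so the p-quantile of ln T is μ + z_p·σ.
ln(47) = 3.85 and ln(130) = 4.868; z_{0.31} = -0.4959, z_{0.77} = 0.7388.
σ = (4.868 − 3.85)/(0.7388 − (-0.4959)) = 0.824.
μ = 3.85 − (-0.4959)·0.824 = 4.259.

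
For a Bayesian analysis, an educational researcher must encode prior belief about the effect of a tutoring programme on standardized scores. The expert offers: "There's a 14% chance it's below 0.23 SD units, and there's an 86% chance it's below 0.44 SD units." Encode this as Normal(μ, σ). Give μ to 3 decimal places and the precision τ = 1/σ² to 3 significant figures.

μ = 0.335, τ = 106

For Normal(μ,σ), the p-quantile is μ + z_p·σ. Here z_{0.14} = -1.08, z_{0.86} = 1.08.
So 0.23 = μ − 1.08σ and 0.44 = μ + 1.08σ.
Subtracting: σ = (0.44 − 0.23)/(1.08 − (-1.08)) = 0.097.
Then μ = 0.23 − (-1.08)·0.097 = 0.335.
Precision τ = 1/σ² = 1/0.09719² = 106.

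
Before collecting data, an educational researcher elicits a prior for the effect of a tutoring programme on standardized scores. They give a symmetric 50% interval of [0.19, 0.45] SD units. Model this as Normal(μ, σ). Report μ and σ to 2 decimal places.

A symmetric 50% interval runs μ ± z·σ with z = 0.6745.
Half-width = 0.13, so σ = 0.13/0.6745 = 0.19.
μ is the interval midpoint, 0.32.

μ = 0.32, σ = 0.19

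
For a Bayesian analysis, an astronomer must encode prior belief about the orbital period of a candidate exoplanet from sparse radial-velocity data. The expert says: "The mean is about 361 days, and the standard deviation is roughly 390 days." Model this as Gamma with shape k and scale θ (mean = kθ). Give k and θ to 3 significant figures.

For Gamma(k, scale θ): mean = kθ, variance = kθ², so CV = 1/√k.
CV = SD/mean = 390/361 = 1.08, hence k = 1/CV² = 0.857.
Then θ = mean/k = 361/0.857 = 421.

k ≈ 0.857, θ ≈ 421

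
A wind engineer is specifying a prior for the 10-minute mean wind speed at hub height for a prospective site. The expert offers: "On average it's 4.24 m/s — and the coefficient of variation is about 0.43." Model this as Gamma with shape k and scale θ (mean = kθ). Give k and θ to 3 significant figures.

For Gamma(k, scale θ): mean = kθ, variance = kθ², so CV = 1/√k.
CV = 0.43, hence k = 1/CV² = 5.41.
Then θ = mean/k = 4.24/5.41 = 0.784.

k ≈ 5.41, θ ≈ 0.784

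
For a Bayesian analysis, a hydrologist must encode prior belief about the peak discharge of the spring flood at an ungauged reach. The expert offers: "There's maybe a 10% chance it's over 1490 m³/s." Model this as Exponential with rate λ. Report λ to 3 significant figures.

λ ≈ 0.00155

P(T > 1490.0) = e^(−λ·1490.0) = 0.1, so λ = −ln(0.1)/1490.0 = 0.00155.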